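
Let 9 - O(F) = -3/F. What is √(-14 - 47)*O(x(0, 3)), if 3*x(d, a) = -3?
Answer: 6*I*√61 ≈ 46.862*I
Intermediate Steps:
x(d, a) = -1 (x(d, a) = (⅓)*(-3) = -1)
O(F) = 9 + 3/F (O(F) = 9 - (-3)/F = 9 + 3/F)
√(-14 - 47)*O(x(0, 3)) = √(-14 - 47)*(9 + 3/(-1)) = √(-61)*(9 + 3*(-1)) = (I*√61)*(9 - 3) = (I*√61)*6 = 6*I*√61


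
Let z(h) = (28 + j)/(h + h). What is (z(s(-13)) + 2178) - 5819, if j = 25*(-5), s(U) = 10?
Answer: -72917/20 ≈ -3645.9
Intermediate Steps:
j = -125
z(h) = -97/(2*h) (z(h) = (28 - 125)/(h + h) = -97*1/(2*h) = -97/(2*h))
(z(s(-13)) + 2178) - 5819 = (-97/2/10 + 2178) - 5819 = (-97/2*⅒ + 2178) - 5819 = (-97/20 + 2178) - 5819 = 43463/20 - 5819 = -72917/20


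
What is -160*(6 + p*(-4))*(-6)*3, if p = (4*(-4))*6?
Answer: 1123200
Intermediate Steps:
p = -96 (p = -16*6 = -96)
-160*(6 + p*(-4))*(-6)*3 = -160*(6 - 96*(-4))*(-6)*3 = -160*(6 + 384)*(-6)*3 = -160*390*(-6)*3 = -(-374400)*3 = -160*(-7020) = 1123200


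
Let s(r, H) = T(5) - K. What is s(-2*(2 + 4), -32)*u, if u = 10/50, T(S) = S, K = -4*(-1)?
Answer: ⅕ ≈ 0.20000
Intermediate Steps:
K = 4
s(r, H) = 1 (s(r, H) = 5 - 1*4 = 5 - 4 = 1)
u = ⅕ (u = 10*(1/50) = ⅕ ≈ 0.20000)
s(-2*(2 + 4), -32)*u = 1*(⅕) = ⅕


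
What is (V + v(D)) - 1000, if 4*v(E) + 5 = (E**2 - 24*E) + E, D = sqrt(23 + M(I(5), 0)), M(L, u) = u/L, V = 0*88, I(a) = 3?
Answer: -1991/2 - 23*sqrt(23)/4 ≈ -1023.1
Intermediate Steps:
V = 0
D = sqrt(23) (D = sqrt(23 + 0/3) = sqrt(23 + 0*(1/3)) = sqrt(23 + 0) = sqrt(23) ≈ 4.7958)
v(E) = -5/4 - 23*E/4 + E**2/4 (v(E) = -5/4 + ((E**2 - 24*E) + E)/4 = -5/4 + (E**2 - 23*E)/4 = -5/4 + (-23*E/4 + E**2/4) = -5/4 - 23*E/4 + E**2/4)
(V + v(D)) - 1000 = (0 + (-5/4 - 23*sqrt(23)/4 + (sqrt(23))**2/4)) - 1000 = (0 + (-5/4 - 23*sqrt(23)/4 + (1/4)*23)) - 1000 = (0 + (-5/4 - 23*sqrt(23)/4 + 23/4)) - 1000 = (0 + (9/2 - 23*sqrt(23)/4)) - 1000 = (9/2 - 23*sqrt(23)/4) - 1000 = -1991/2 - 23*sqrt(23)/4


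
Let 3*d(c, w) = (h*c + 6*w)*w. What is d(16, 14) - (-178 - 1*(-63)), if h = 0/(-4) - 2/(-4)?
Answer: 1633/3 ≈ 544.33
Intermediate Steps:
h = 1/2 (h = 0*(-1/4) - 2*(-1/4) = 0 + 1/2 = 1/2 ≈ 0.50000)
d(c, w) = w*(c/2 + 6*w)/3 (d(c, w) = ((c/2 + 6*w)*w)/3 = (w*(c/2 + 6*w))/3 = w*(c/2 + 6*w)/3)
d(16, 14) - (-178 - 1*(-63)) = (1/6)*14*(16 + 12*14) - (-178 - 1*(-63)) = (1/6)*14*(16 + 168) - (-178 + 63) = (1/6)*14*184 - 1*(-115) = 1288/3 + 115 = 1633/3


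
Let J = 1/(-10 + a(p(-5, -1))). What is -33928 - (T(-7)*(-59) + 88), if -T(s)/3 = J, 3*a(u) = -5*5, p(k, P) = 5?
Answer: -1870349/55 ≈ -34006.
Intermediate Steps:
a(u) = -25/3 (a(u) = (-5*5)/3 = (⅓)*(-25) = -25/3)
J = -3/55 (J = 1/(-10 - 25/3) = 1/(-55/3) = -3/55 ≈ -0.054545)
T(s) = 9/55 (T(s) = -3*(-3/55) = 9/55)
-33928 - (T(-7)*(-59) + 88) = -33928 - ((9/55)*(-59) + 88) = -33928 - (-531/55 + 88) = -33928 - 1*4309/55 = -33928 - 4309/55 = -1870349/55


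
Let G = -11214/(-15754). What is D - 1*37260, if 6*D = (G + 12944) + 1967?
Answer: -821761283/23631 ≈ -34775.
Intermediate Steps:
G = 5607/7877 (G = -11214*(-1/15754) = 5607/7877 ≈ 0.71182)
D = 58729777/23631 (D = ((5607/7877 + 12944) + 1967)/6 = (101965495/7877 + 1967)/6 = (⅙)*(117459554/7877) = 58729777/23631 ≈ 2485.3)
D - 1*37260 = 58729777/23631 - 1*37260 = 58729777/23631 - 37260 = -821761283/23631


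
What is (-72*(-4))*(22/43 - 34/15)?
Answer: -108672/215 ≈ -505.45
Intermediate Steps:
(-72*(-4))*(22/43 - 34/15) = 288*(22*(1/43) - 34*1/15) = 288*(22/43 - 34/15) = 288*(-1132/645) = -108672/215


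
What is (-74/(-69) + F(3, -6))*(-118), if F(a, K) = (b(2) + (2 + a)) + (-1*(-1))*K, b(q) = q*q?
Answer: -33158/69 ≈ -480.55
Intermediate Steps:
b(q) = q²
F(a, K) = 6 + K + a (F(a, K) = (2² + (2 + a)) + (-1*(-1))*K = (4 + (2 + a)) + 1*K = (6 + a) + K = 6 + K + a)
(-74/(-69) + F(3, -6))*(-118) = (-74/(-69) + (6 - 6 + 3))*(-118) = (-74*(-1/69) + 3)*(-118) = (74/69 + 3)*(-118) = (281/69)*(-118) = -33158/69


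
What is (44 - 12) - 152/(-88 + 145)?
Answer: 88/3 ≈ 29.333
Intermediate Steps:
(44 - 12) - 152/(-88 + 145) = 32 - 152/57 = 32 - 152*1/57 = 32 - 8/3 = 88/3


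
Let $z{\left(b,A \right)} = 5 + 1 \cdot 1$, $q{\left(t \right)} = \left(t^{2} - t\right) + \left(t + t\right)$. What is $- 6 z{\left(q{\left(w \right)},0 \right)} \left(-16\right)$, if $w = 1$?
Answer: $576$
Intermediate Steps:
$q{\left(t \right)} = t + t^{2}$ ($q{\left(t \right)} = \left(t^{2} - t\right) + 2 t = t + t^{2}$)
$z{\left(b,A \right)} = 6$ ($z{\left(b,A \right)} = 5 + 1 = 6$)
$- 6 z{\left(q{\left(w \right)},0 \right)} \left(-16\right) = \left(-6\right) 6 \left(-16\right) = \left(-36\right) \left(-16\right) = 576$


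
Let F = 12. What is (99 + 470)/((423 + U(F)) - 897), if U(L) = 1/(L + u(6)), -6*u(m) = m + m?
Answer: -5690/4739 ≈ -1.2007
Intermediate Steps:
u(m) = -m/3 (u(m) = -(m + m)/6 = -m/3)
U(L) = 1/(-2 + L) (U(L) = 1/(L - ⅓*6) = 1/(L - 2) = 1/(-2 + L))
(99 + 470)/((423 + U(F)) - 897) = (99 + 470)/((423 + 1/(-2 + 12)) - 897) = 569/((423 + 1/10) - 897) = 569/((423 + ⅒) - 897) = 569/(4231/10 - 897) = 569/(-4739/10) = 569*(-10/4739) = -5690/4739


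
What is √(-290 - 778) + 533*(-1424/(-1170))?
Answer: 29192/45 + 2*I*√267 ≈ 648.71 + 32.68*I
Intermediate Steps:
√(-290 - 778) + 533*(-1424/(-1170)) = √(-1068) + 533*(-1424*(-1/1170)) = 2*I*√267 + 533*(712/585) = 2*I*√267 + 29192/45 = 29192/45 + 2*I*√267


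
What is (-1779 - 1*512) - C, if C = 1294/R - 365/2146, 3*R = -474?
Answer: -386985097/169534 ≈ -2282.6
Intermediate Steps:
R = -158 (R = (⅓)*(-474) = -158)
C = -1417297/169534 (C = 1294/(-158) - 365/2146 = 1294*(-1/158) - 365*1/2146 = -647/79 - 365/2146 = -1417297/169534 ≈ -8.3600)
(-1779 - 1*512) - C = (-1779 - 1*512) - 1*(-1417297/169534) = (-1779 - 512) + 1417297/169534 = -2291 + 1417297/169534 = -386985097/169534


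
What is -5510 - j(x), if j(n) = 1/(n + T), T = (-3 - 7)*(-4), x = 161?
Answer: -1107511/201 ≈ -5510.0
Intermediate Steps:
T = 40 (T = -10*(-4) = 40)
j(n) = 1/(40 + n) (j(n) = 1/(n + 40) = 1/(40 + n))
-5510 - j(x) = -5510 - 1/(40 + 161) = -5510 - 1/201 = -1107511/201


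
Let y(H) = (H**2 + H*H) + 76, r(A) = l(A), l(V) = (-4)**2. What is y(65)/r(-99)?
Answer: 4263/8 ≈ 532.88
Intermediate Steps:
l(V) = 16
r(A) = 16
y(H) = 76 + 2*H**2 (y(H) = (H**2 + H**2) + 76 = 2*H**2 + 76 = 76 + 2*H**2)
y(65)/r(-99) = (76 + 2*65**2)/16 = (76 + 2*4225)*(1/16) = (76 + 8450)*(1/16) = 8526*(1/16) = 4263/8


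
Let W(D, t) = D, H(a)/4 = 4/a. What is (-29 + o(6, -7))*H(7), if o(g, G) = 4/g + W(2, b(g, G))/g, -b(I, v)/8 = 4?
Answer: -64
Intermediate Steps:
b(I, v) = -32 (b(I, v) = -8*4 = -32)
H(a) = 16/a (H(a) = 4*(4/a) = 16/a)
o(g, G) = 6/g (o(g, G) = 4/g + 2/g = 6/g)
(-29 + o(6, -7))*H(7) = (-29 + 6/6)*(16/7) = (-29 + 6*(⅙))*(16*(⅐)) = (-29 + 1)*(16/7) = -28*16/7 = -64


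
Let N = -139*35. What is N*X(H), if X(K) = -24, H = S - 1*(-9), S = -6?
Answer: 116760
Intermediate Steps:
H = 3 (H = -6 - 1*(-9) = -6 + 9 = 3)
N = -4865
N*X(H) = -4865*(-24) = 116760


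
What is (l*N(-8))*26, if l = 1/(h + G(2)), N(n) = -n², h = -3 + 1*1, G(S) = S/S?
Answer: 1664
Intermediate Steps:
G(S) = 1
h = -2 (h = -3 + 1 = -2)
l = -1 (l = 1/(-2 + 1) = 1/(-1) = -1)
(l*N(-8))*26 = -(-1)*(-8)²*26 = -(-1)*64*26 = -1*(-64)*26 = 64*26 = 1664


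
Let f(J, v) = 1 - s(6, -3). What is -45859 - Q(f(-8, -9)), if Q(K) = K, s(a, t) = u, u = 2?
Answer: -45858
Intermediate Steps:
s(a, t) = 2
f(J, v) = -1 (f(J, v) = 1 - 1*2 = 1 - 2 = -1)
-45859 - Q(f(-8, -9)) = -45859 - 1*(-1) = -45859 + 1 = -45858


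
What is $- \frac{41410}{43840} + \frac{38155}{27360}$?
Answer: $\frac{42167}{93708} \approx 0.44998$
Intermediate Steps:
$- \frac{41410}{43840} + \frac{38155}{27360} = \left(-41410\right) \frac{1}{43840} + 38155 \cdot \frac{1}{27360} = - \frac{4141}{4384} + \frac{7631}{5472} = \frac{42167}{93708}$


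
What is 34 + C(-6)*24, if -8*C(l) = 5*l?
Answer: 124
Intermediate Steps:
C(l) = -5*l/8
34 + C(-6)*24 = 34 - 5/8*(-6)*24 = 34 + (15/4)*24 = 34 + 90 = 124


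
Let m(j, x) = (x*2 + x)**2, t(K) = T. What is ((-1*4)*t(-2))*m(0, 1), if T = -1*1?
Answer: 36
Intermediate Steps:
T = -1
t(K) = -1
m(j, x) = 9*x**2 (m(j, x) = (2*x + x)**2 = (3*x)**2 = 9*x**2)
((-1*4)*t(-2))*m(0, 1) = (-1*4*(-1))*(9*1**2) = (-4*(-1))*(9*1) = 4*9 = 36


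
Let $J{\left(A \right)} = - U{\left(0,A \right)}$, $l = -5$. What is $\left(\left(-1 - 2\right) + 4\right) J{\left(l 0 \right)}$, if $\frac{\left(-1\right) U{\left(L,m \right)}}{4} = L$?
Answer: $0$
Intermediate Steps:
$U{\left(L,m \right)} = - 4 L$
$J{\left(A \right)} = 0$ ($J{\left(A \right)} = - \left(-4\right) 0 = \left(-1\right) 0 = 0$)
$\left(\left(-1 - 2\right) + 4\right) J{\left(l 0 \right)} = \left(\left(-1 - 2\right) + 4\right) 0 = \left(-3 + 4\right) 0 = 1 \cdot 0 = 0$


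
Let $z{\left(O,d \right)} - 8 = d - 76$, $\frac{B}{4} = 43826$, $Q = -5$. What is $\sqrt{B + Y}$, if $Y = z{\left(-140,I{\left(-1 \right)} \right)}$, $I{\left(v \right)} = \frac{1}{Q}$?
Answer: $\frac{\sqrt{4380895}}{5} \approx 418.61$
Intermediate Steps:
$B = 175304$ ($B = 4 \cdot 43826 = 175304$)
$I{\left(v \right)} = - \frac{1}{5}$ ($I{\left(v \right)} = \frac{1}{-5} = - \frac{1}{5}$)
$z{\left(O,d \right)} = -68 + d$ ($z{\left(O,d \right)} = 8 + \left(d - 76\right) = 8 + \left(-76 + d\right) = -68 + d$)
$Y = - \frac{341}{5}$ ($Y = -68 - \frac{1}{5} = - \frac{341}{5} \approx -68.2$)
$\sqrt{B + Y} = \sqrt{175304 - \frac{341}{5}} = \sqrt{\frac{876179}{5}} = \frac{\sqrt{4380895}}{5}$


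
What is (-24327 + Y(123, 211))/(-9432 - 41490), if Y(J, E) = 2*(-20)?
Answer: 24367/50922 ≈ 0.47852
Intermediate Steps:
Y(J, E) = -40
(-24327 + Y(123, 211))/(-9432 - 41490) = (-24327 - 40)/(-9432 - 41490) = -24367/(-50922) = -24367*(-1/50922) = 24367/50922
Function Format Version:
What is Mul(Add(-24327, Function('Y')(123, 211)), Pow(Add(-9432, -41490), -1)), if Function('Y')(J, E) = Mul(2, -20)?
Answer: Rational(24367, 50922) ≈ 0.47852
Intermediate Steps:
Function('Y')(J, E) = -40
Mul(Add(-24327, Function('Y')(123, 211)), Pow(Add(-9432, -41490), -1)) = Mul(Add(-24327, -40), Pow(Add(-9432, -41490), -1)) = Mul(-24367, Pow(-50922, -1)) = Mul(-24367, Rational(-1, 50922)) = Rational(24367, 50922)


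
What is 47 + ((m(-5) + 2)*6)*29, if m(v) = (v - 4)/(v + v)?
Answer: 2758/5 ≈ 551.60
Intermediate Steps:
m(v) = (-4 + v)/(2*v) (m(v) = (-4 + v)/((2*v)) = (-4 + v)*(1/(2*v)) = (-4 + v)/(2*v))
47 + ((m(-5) + 2)*6)*29 = 47 + (((1/2)*(-4 - 5)/(-5) + 2)*6)*29 = 47 + (((1/2)*(-1/5)*(-9) + 2)*6)*29 = 47 + ((9/10 + 2)*6)*29 = 47 + ((29/10)*6)*29 = 47 + (87/5)*29 = 47 + 2523/5 = 2758/5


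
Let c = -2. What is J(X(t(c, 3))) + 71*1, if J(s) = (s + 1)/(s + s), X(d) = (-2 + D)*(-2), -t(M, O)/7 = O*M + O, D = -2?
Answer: 1145/16 ≈ 71.563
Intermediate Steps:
t(M, O) = -7*O - 7*M*O (t(M, O) = -7*(O*M + O) = -7*(M*O + O) = -7*(O + M*O) = -7*O - 7*M*O)
X(d) = 8 (X(d) = (-2 - 2)*(-2) = -4*(-2) = 8)
J(s) = (1 + s)/(2*s) (J(s) = (1 + s)/((2*s)) = (1 + s)*(1/(2*s)) = (1 + s)/(2*s))
J(X(t(c, 3))) + 71*1 = (½)*(1 + 8)/8 + 71*1 = (½)*(⅛)*9 + 71 = 9/16 + 71 = 1145/16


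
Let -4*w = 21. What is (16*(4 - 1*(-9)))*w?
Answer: -1092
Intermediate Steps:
w = -21/4 (w = -¼*21 = -21/4 ≈ -5.2500)
(16*(4 - 1*(-9)))*w = (16*(4 - 1*(-9)))*(-21/4) = (16*(4 + 9))*(-21/4) = (16*13)*(-21/4) = 208*(-21/4) = -1092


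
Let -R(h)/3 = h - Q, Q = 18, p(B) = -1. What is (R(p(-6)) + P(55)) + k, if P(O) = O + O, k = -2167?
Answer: -2000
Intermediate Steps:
P(O) = 2*O
R(h) = 54 - 3*h (R(h) = -3*(h - 1*18) = -3*(h - 18) = -3*(-18 + h) = 54 - 3*h)
(R(p(-6)) + P(55)) + k = ((54 - 3*(-1)) + 2*55) - 2167 = ((54 + 3) + 110) - 2167 = (57 + 110) - 2167 = 167 - 2167 = -2000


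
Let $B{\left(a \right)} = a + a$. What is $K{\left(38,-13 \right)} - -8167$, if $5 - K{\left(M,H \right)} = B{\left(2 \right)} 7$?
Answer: $8144$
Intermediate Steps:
$B{\left(a \right)} = 2 a$
$K{\left(M,H \right)} = -23$ ($K{\left(M,H \right)} = 5 - 2 \cdot 2 \cdot 7 = 5 - 4 \cdot 7 = 5 - 28 = -23$)
$K{\left(38,-13 \right)} - -8167 = -23 - -8167 = -23 + 8167 = 8144$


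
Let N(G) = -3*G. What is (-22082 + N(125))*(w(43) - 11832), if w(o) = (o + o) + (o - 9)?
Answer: 263016384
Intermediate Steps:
w(o) = -9 + 3*o (w(o) = 2*o + (-9 + o) = -9 + 3*o)
(-22082 + N(125))*(w(43) - 11832) = (-22082 - 3*125)*((-9 + 3*43) - 11832) = (-22082 - 375)*((-9 + 129) - 11832) = -22457*(120 - 11832) = -22457*(-11712) = 263016384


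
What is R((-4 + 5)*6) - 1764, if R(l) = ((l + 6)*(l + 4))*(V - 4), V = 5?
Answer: -1644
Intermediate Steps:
R(l) = (4 + l)*(6 + l) (R(l) = ((l + 6)*(l + 4))*(5 - 4) = ((6 + l)*(4 + l))*1 = ((4 + l)*(6 + l))*1 = (4 + l)*(6 + l))
R((-4 + 5)*6) - 1764 = (24 + ((-4 + 5)*6)² + 10*((-4 + 5)*6)) - 1764 = (24 + (1*6)² + 10*(1*6)) - 1764 = (24 + 6² + 10*6) - 1764 = (24 + 36 + 60) - 1764 = 120 - 1764 = -1644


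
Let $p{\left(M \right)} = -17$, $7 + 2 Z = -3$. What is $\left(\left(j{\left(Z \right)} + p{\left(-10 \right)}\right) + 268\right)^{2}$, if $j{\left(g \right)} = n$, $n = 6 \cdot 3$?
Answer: $72361$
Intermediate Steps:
$Z = -5$ ($Z = - \frac{7}{2} + \frac{1}{2} \left(-3\right) = - \frac{7}{2} - \frac{3}{2} = -5$)
$n = 18$
$j{\left(g \right)} = 18$
$\left(\left(j{\left(Z \right)} + p{\left(-10 \right)}\right) + 268\right)^{2} = \left(\left(18 - 17\right) + 268\right)^{2} = \left(1 + 268\right)^{2} = 269^{2} = 72361$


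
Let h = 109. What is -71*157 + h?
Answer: -11038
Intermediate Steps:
-71*157 + h = -71*157 + 109 = -11147 + 109 = -11038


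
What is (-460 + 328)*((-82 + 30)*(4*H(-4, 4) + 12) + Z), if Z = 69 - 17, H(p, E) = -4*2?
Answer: -144144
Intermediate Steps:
H(p, E) = -8
Z = 52
(-460 + 328)*((-82 + 30)*(4*H(-4, 4) + 12) + Z) = (-460 + 328)*((-82 + 30)*(4*(-8) + 12) + 52) = -132*(-52*(-32 + 12) + 52) = -132*(-52*(-20) + 52) = -132*(1040 + 52) = -132*1092 = -144144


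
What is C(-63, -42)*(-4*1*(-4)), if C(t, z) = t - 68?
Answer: -2096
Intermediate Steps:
C(t, z) = -68 + t
C(-63, -42)*(-4*1*(-4)) = (-68 - 63)*(-4*1*(-4)) = -(-524)*(-4) = -131*16 = -2096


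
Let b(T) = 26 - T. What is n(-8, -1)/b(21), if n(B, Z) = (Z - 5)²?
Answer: 36/5 ≈ 7.2000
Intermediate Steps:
n(B, Z) = (-5 + Z)²
n(-8, -1)/b(21) = (-5 - 1)²/(26 - 1*21) = (-6)²/(26 - 21) = 36/5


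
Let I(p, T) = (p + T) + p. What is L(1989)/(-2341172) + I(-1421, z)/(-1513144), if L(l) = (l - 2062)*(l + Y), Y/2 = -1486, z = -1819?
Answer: -24417374401/885632591192 ≈ -0.027571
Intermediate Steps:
Y = -2972 (Y = 2*(-1486) = -2972)
L(l) = (-2972 + l)*(-2062 + l) (L(l) = (l - 2062)*(l - 2972) = (-2062 + l)*(-2972 + l) = (-2972 + l)*(-2062 + l))
I(p, T) = T + 2*p (I(p, T) = (T + p) + p = T + 2*p)
L(1989)/(-2341172) + I(-1421, z)/(-1513144) = (6128264 + 1989² - 5034*1989)/(-2341172) + (-1819 + 2*(-1421))/(-1513144) = (6128264 + 3956121 - 10012626)*(-1/2341172) + (-1819 - 2842)*(-1/1513144) = 71759*(-1/2341172) - 4661*(-1/1513144) = -71759/2341172 + 4661/1513144 = -24417374401/885632591192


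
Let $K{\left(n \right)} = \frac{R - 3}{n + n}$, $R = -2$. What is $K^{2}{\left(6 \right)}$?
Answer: $\frac{25}{144} \approx 0.17361$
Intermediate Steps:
$K{\left(n \right)} = - \frac{5}{2 n}$ ($K{\left(n \right)} = \frac{-2 - 3}{n + n} = - \frac{5}{2 n}$)
$K^{2}{\left(6 \right)} = \left(- \frac{5}{2 \cdot 6}\right)^{2} = \left(\left(- \frac{5}{2}\right) \frac{1}{6}\right)^{2} = \left(- \frac{5}{12}\right)^{2} = \frac{25}{144}$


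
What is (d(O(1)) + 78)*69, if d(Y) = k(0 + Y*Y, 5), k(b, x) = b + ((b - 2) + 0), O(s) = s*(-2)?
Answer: 5796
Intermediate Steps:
O(s) = -2*s
k(b, x) = -2 + 2*b (k(b, x) = b + ((-2 + b) + 0) = b + (-2 + b) = -2 + 2*b)
d(Y) = -2 + 2*Y² (d(Y) = -2 + 2*(0 + Y*Y) = -2 + 2*(0 + Y²) = -2 + 2*Y²)
(d(O(1)) + 78)*69 = ((-2 + 2*(-2*1)²) + 78)*69 = ((-2 + 2*(-2)²) + 78)*69 = ((-2 + 2*4) + 78)*69 = ((-2 + 8) + 78)*69 = (6 + 78)*69 = 84*69 = 5796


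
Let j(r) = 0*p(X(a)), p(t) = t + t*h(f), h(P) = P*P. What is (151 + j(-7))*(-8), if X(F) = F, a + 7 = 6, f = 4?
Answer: -1208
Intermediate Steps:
a = -1 (a = -7 + 6 = -1)
h(P) = P**2
p(t) = 17*t (p(t) = t + t*4**2 = t + t*16 = t + 16*t = 17*t)
j(r) = 0 (j(r) = 0*(17*(-1)) = 0*(-17) = 0)
(151 + j(-7))*(-8) = (151 + 0)*(-8) = 151*(-8) = -1208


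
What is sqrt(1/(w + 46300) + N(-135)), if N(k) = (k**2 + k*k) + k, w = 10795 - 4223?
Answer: sqrt(25379177029458)/26436 ≈ 190.56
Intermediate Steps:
w = 6572
N(k) = k + 2*k**2 (N(k) = (k**2 + k**2) + k = 2*k**2 + k = k + 2*k**2)
sqrt(1/(w + 46300) + N(-135)) = sqrt(1/(6572 + 46300) - 135*(1 + 2*(-135))) = sqrt(1/52872 - 135*(1 - 270)) = sqrt(1/52872 - 135*(-269)) = sqrt(1/52872 + 36315) = sqrt(1920046681/52872) = sqrt(25379177029458)/26436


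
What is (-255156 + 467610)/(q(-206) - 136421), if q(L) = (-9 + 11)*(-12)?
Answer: -7326/4705 ≈ -1.5571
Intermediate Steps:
q(L) = -24 (q(L) = 2*(-12) = -24)
(-255156 + 467610)/(q(-206) - 136421) = (-255156 + 467610)/(-24 - 136421) = 212454/(-136445) = 212454*(-1/136445) = -7326/4705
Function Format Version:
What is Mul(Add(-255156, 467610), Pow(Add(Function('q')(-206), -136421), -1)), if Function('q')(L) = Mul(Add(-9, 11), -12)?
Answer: Rational(-7326, 4705) ≈ -1.5571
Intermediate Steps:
Function('q')(L) = -24 (Function('q')(L) = Mul(2, -12) = -24)
Mul(Add(-255156, 467610), Pow(Add(Function('q')(-206), -136421), -1)) = Mul(Add(-255156, 467610), Pow(Add(-24, -136421), -1)) = Mul(212454, Pow(-136445, -1)) = Mul(212454, Rational(-1, 136445)) = Rational(-7326, 4705)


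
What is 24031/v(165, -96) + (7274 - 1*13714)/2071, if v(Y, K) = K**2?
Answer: -9582839/19086336 ≈ -0.50208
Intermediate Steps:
24031/v(165, -96) + (7274 - 1*13714)/2071 = 24031/((-96)**2) + (7274 - 1*13714)/2071 = 24031/9216 + (7274 - 13714)*(1/2071) = 24031*(1/9216) - 6440*1/2071 = 24031/9216 - 6440/2071 = -9582839/19086336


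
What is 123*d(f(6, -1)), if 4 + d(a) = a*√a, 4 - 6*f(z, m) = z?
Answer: -492 - 41*I*√3/3 ≈ -492.0 - 23.671*I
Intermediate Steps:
f(z, m) = ⅔ - z/6
d(a) = -4 + a^(3/2) (d(a) = -4 + a*√a = -4 + a^(3/2))
123*d(f(6, -1)) = 123*(-4 + (⅔ - ⅙*6)^(3/2)) = 123*(-4 + (⅔ - 1)^(3/2)) = 123*(-4 + (-⅓)^(3/2)) = 123*(-4 - I*√3/9) = -492 - 41*I*√3/3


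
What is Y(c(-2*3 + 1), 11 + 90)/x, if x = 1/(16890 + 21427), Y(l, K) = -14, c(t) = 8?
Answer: -536438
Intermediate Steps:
x = 1/38317 ≈ 2.6098e-5
Y(c(-2*3 + 1), 11 + 90)/x = -14/1/38317 = -14*38317 = -536438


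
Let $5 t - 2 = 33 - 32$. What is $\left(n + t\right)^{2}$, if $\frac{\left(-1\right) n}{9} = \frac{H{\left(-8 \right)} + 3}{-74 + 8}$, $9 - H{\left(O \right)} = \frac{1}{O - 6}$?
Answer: $\frac{11964681}{2371600} \approx 5.045$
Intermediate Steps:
$H{\left(O \right)} = 9 - \frac{1}{-6 + O}$ ($H{\left(O \right)} = 9 - \frac{1}{O - 6} = 9 - \frac{1}{-6 + O}$)
$n = \frac{507}{308}$ ($n = - 9 \frac{\frac{-55 + 9 \left(-8\right)}{-6 - 8} + 3}{-74 + 8} = - 9 \frac{\frac{-55 - 72}{-14} + 3}{-66} = - 9 \left(\left(- \frac{1}{14}\right) \left(-127\right) + 3\right) \left(- \frac{1}{66}\right) = - 9 \left(\frac{127}{14} + 3\right) \left(- \frac{1}{66}\right) = - 9 \cdot \frac{169}{14} \left(- \frac{1}{66}\right) = \left(-9\right) \left(- \frac{169}{924}\right) = \frac{507}{308} \approx 1.6461$)
$t = \frac{3}{5}$ ($t = \frac{2}{5} + \frac{33 - 32}{5} = \frac{2}{5} + \frac{1}{5} \cdot 1 = \frac{2}{5} + \frac{1}{5} = \frac{3}{5} \approx 0.6$)
$\left(n + t\right)^{2} = \left(\frac{507}{308} + \frac{3}{5}\right)^{2} = \left(\frac{3459}{1540}\right)^{2} = \frac{11964681}{2371600}$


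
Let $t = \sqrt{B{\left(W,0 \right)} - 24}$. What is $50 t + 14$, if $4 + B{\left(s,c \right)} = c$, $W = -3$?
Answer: $14 + 100 i \sqrt{7} \approx 14.0 + 264.58 i$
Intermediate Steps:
$B{\left(s,c \right)} = -4 + c$
$t = 2 i \sqrt{7}$ ($t = \sqrt{\left(-4 + 0\right) - 24} = \sqrt{-4 - 24} = \sqrt{-28} = 2 i \sqrt{7} \approx 5.2915 i$)
$50 t + 14 = 50 \cdot 2 i \sqrt{7} + 14 = 100 i \sqrt{7} + 14 = 14 + 100 i \sqrt{7}$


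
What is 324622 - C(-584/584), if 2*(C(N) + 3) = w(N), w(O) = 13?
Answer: 649237/2 ≈ 3.2462e+5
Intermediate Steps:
C(N) = 7/2 (C(N) = -3 + (1/2)*13 = -3 + 13/2 = 7/2)
324622 - C(-584/584) = 324622 - 1*7/2 = 324622 - 7/2 = 649237/2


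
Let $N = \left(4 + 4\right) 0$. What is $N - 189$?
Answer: $-189$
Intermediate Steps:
$N = 0$ ($N = 8 \cdot 0 = 0$)
$N - 189 = 0 - 189 = -189$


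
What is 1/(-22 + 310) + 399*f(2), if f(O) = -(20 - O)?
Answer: -2068415/288 ≈ -7182.0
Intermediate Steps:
f(O) = -20 + O
1/(-22 + 310) + 399*f(2) = 1/(-22 + 310) + 399*(-20 + 2) = 1/288 + 399*(-18) = 1/288 - 7182 = -2068415/288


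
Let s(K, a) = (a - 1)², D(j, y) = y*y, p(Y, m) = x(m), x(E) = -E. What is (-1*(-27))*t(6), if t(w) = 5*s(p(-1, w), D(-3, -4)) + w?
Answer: 30537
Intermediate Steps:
p(Y, m) = -m
D(j, y) = y²
s(K, a) = (-1 + a)²
t(w) = 1125 + w (t(w) = 5*(-1 + (-4)²)² + w = 5*(-1 + 16)² + w = 5*15² + w = 5*225 + w = 1125 + w)
(-1*(-27))*t(6) = (-1*(-27))*(1125 + 6) = 27*1131 = 30537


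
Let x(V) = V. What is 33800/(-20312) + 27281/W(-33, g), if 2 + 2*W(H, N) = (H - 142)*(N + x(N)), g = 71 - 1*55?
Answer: -81100684/7111739 ≈ -11.404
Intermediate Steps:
g = 16 (g = 71 - 55 = 16)
W(H, N) = -1 + N*(-142 + H) (W(H, N) = -1 + ((H - 142)*(N + N))/2 = -1 + ((-142 + H)*(2*N))/2 = -1 + (2*N*(-142 + H))/2 = -1 + N*(-142 + H))
33800/(-20312) + 27281/W(-33, g) = 33800/(-20312) + 27281/(-1 - 142*16 - 33*16) = 33800*(-1/20312) + 27281/(-1 - 2272 - 528) = -4225/2539 + 27281/(-2801) = -4225/2539 + 27281*(-1/2801) = -4225/2539 - 27281/2801 = -81100684/7111739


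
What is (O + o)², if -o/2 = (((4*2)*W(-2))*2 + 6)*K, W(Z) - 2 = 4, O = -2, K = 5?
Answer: 1044484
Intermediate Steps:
W(Z) = 6 (W(Z) = 2 + 4 = 6)
o = -1020 (o = -2*(((4*2)*6)*2 + 6)*5 = -2*((8*6)*2 + 6)*5 = -2*(48*2 + 6)*5 = -2*(96 + 6)*5 = -204*5 = -2*510 = -1020)
(O + o)² = (-2 - 1020)² = (-1022)² = 1044484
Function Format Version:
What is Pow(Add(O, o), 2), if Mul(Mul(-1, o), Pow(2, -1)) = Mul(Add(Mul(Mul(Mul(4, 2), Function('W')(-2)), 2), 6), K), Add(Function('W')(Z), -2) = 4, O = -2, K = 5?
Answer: 1044484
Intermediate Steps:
Function('W')(Z) = 6 (Function('W')(Z) = Add(2, 4) = 6)
o = -1020 (o = Mul(-2, Mul(Add(Mul(Mul(Mul(4, 2), 6), 2), 6), 5)) = Mul(-2, Mul(Add(Mul(Mul(8, 6), 2), 6), 5)) = Mul(-2, Mul(Add(Mul(48, 2), 6), 5)) = Mul(-2, Mul(Add(96, 6), 5)) = Mul(-2, Mul(102, 5)) = Mul(-2, 510) = -1020)
Pow(Add(O, o), 2) = Pow(Add(-2, -1020), 2) = Pow(-1022, 2) = 1044484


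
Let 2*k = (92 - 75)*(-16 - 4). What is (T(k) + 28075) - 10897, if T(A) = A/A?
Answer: 17179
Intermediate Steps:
k = -170 (k = ((92 - 75)*(-16 - 4))/2 = (17*(-20))/2 = (1/2)*(-340) = -170)
T(A) = 1
(T(k) + 28075) - 10897 = (1 + 28075) - 10897 = 28076 - 10897 = 17179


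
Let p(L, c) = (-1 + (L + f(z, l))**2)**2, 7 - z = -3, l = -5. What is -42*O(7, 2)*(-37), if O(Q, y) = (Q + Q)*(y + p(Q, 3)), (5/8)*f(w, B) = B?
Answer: 43512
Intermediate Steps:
z = 10 (z = 7 - 1*(-3) = 7 + 3 = 10)
f(w, B) = 8*B/5
p(L, c) = (-1 + (-8 + L)**2)**2 (p(L, c) = (-1 + (L + (8/5)*(-5))**2)**2 = (-1 + (L - 8)**2)**2 = (-1 + (-8 + L)**2)**2)
O(Q, y) = 2*Q*(y + (-1 + (-8 + Q)**2)**2) (O(Q, y) = (Q + Q)*(y + (-1 + (-8 + Q)**2)**2) = (2*Q)*(y + (-1 + (-8 + Q)**2)**2) = 2*Q*(y + (-1 + (-8 + Q)**2)**2))
-42*O(7, 2)*(-37) = -84*7*(2 + (-1 + (-8 + 7)**2)**2)*(-37) = -84*7*(2 + (-1 + (-1)**2)**2)*(-37) = -84*7*(2 + (-1 + 1)**2)*(-37) = -84*7*(2 + 0**2)*(-37) = -84*7*(2 + 0)*(-37) = -84*7*2*(-37) = -42*28*(-37) = -1176*(-37) = 43512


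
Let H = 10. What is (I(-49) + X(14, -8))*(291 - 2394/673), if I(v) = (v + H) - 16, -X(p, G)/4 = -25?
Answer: 8705205/673 ≈ 12935.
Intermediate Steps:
X(p, G) = 100 (X(p, G) = -4*(-25) = 100)
I(v) = -6 + v (I(v) = (v + 10) - 16 = (10 + v) - 16 = -6 + v)
(I(-49) + X(14, -8))*(291 - 2394/673) = ((-6 - 49) + 100)*(291 - 2394/673) = (-55 + 100)*(291 - 2394*1/673) = 45*(291 - 2394/673) = 45*(193449/673) = 8705205/673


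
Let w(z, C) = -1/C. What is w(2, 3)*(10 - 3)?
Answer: -7/3 ≈ -2.3333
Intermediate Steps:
w(2, 3)*(10 - 3) = (-1/3)*(10 - 3) = -1*⅓*7 = -⅓*7 = -7/3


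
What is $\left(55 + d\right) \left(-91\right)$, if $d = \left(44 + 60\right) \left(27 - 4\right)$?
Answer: $-222677$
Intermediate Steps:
$d = 2392$ ($d = 104 \cdot 23 = 2392$)
$\left(55 + d\right) \left(-91\right) = \left(55 + 2392\right) \left(-91\right) = 2447 \left(-91\right) = -222677$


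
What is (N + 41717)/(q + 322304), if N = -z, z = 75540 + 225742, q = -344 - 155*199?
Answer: -51913/58223 ≈ -0.89162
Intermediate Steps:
q = -31189 (q = -344 - 30845 = -31189)
z = 301282
N = -301282 (N = -1*301282 = -301282)
(N + 41717)/(q + 322304) = (-301282 + 41717)/(-31189 + 322304) = -259565/291115 = -259565*1/291115 = -51913/58223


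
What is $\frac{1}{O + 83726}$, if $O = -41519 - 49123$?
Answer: $- \frac{1}{6916} \approx -0.00014459$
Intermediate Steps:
$O = -90642$ ($O = -41519 - 49123 = -90642$)
$\frac{1}{O + 83726} = \frac{1}{-90642 + 83726} = \frac{1}{-6916} = - \frac{1}{6916}$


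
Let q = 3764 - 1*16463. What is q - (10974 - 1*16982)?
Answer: -6691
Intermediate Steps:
q = -12699 (q = 3764 - 16463 = -12699)
q - (10974 - 1*16982) = -12699 - (10974 - 1*16982) = -12699 - (10974 - 16982) = -12699 - 1*(-6008) = -12699 + 6008 = -6691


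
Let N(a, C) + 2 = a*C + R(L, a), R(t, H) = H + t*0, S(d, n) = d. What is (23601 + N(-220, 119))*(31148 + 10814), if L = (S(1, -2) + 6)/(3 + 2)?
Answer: -117535562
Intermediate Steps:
L = 7/5 (L = (1 + 6)/(3 + 2) = 7/5 ≈ 1.4000)
R(t, H) = H (R(t, H) = H + 0 = H)
N(a, C) = -2 + a + C*a (N(a, C) = -2 + (a*C + a) = -2 + (C*a + a) = -2 + (a + C*a) = -2 + a + C*a)
(23601 + N(-220, 119))*(31148 + 10814) = (23601 + (-2 - 220 + 119*(-220)))*(31148 + 10814) = (23601 + (-2 - 220 - 26180))*41962 = (23601 - 26402)*41962 = -2801*41962 = -117535562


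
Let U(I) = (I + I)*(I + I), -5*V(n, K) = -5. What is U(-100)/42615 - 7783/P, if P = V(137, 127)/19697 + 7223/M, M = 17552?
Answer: -849338660259248/44915888967 ≈ -18910.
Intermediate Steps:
V(n, K) = 1 (V(n, K) = -⅕*(-5) = 1)
U(I) = 4*I² (U(I) = (2*I)*(2*I) = 4*I²)
P = 142288983/345721744 (P = 1/19697 + 7223/17552 = 142288983/345721744 ≈ 0.41157)
U(-100)/42615 - 7783/P = (4*(-100)²)/42615 - 7783/142288983/345721744 = (4*10000)*(1/42615) - 7783*345721744/142288983 = 40000*(1/42615) - 2690752333552/142288983 = 8000/8523 - 2690752333552/142288983 = -849338660259248/44915888967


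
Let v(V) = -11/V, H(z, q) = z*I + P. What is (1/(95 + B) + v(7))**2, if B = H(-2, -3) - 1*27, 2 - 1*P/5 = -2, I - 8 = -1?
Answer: 651249/268324 ≈ 2.4271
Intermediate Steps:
I = 7 (I = 8 - 1 = 7)
P = 20 (P = 10 - 5*(-2) = 10 + 10 = 20)
H(z, q) = 20 + 7*z (H(z, q) = z*7 + 20 = 7*z + 20 = 20 + 7*z)
B = -21 (B = (20 + 7*(-2)) - 1*27 = (20 - 14) - 27 = 6 - 27 = -21)
(1/(95 + B) + v(7))**2 = (1/(95 - 21) - 11/7)**2 = (1/74 - 11*1/7)**2 = (1/74 - 11/7)**2 = (-807/518)**2 = 651249/268324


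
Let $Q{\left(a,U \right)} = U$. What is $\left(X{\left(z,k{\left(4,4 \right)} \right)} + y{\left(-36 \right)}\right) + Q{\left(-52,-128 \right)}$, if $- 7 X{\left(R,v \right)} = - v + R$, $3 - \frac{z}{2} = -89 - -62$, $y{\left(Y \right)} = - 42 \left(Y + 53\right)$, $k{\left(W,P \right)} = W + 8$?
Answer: $- \frac{5942}{7} \approx -848.86$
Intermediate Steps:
$k{\left(W,P \right)} = 8 + W$
$y{\left(Y \right)} = -2226 - 42 Y$ ($y{\left(Y \right)} = - 42 \left(53 + Y\right) = -2226 - 42 Y$)
$z = 60$ ($z = 6 - 2 \left(-89 - -62\right) = 6 - 2 \left(-89 + 62\right) = 6 - -54 = 6 + 54 = 60$)
$X{\left(R,v \right)} = - \frac{R}{7} + \frac{v}{7}$ ($X{\left(R,v \right)} = - \frac{- v + R}{7} = - \frac{R - v}{7} = - \frac{R}{7} + \frac{v}{7}$)
$\left(X{\left(z,k{\left(4,4 \right)} \right)} + y{\left(-36 \right)}\right) + Q{\left(-52,-128 \right)} = \left(\left(\left(- \frac{1}{7}\right) 60 + \frac{8 + 4}{7}\right) - 714\right) - 128 = \left(\left(- \frac{60}{7} + \frac{1}{7} \cdot 12\right) + \left(-2226 + 1512\right)\right) - 128 = \left(\left(- \frac{60}{7} + \frac{12}{7}\right) - 714\right) - 128 = \left(- \frac{48}{7} - 714\right) - 128 = - \frac{5046}{7} - 128 = - \frac{5942}{7}$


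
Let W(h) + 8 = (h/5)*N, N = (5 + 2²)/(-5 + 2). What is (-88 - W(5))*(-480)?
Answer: 36960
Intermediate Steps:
N = -3 (N = (5 + 4)/(-3) = 9*(-⅓) = -3)
W(h) = -8 - 3*h/5 (W(h) = -8 + (h/5)*(-3) = -8 - 3*h/5)
(-88 - W(5))*(-480) = (-88 - (-8 - ⅗*5))*(-480) = (-88 - (-8 - 3))*(-480) = (-88 - 1*(-11))*(-480) = (-88 + 11)*(-480) = -77*(-480) = 36960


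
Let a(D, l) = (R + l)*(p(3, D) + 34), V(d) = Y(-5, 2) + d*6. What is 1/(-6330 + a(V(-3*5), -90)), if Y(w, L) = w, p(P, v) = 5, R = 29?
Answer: -1/8709 ≈ -0.00011482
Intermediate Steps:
V(d) = -5 + 6*d (V(d) = -5 + d*6 = -5 + 6*d)
a(D, l) = 1131 + 39*l (a(D, l) = (29 + l)*(5 + 34) = (29 + l)*39 = 1131 + 39*l)
1/(-6330 + a(V(-3*5), -90)) = 1/(-6330 + (1131 + 39*(-90))) = 1/(-6330 + (1131 - 3510)) = 1/(-6330 - 2379) = 1/(-8709) = -1/8709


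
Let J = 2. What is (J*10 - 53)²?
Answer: 1089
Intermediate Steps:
(J*10 - 53)² = (2*10 - 53)² = (20 - 53)² = (-33)² = 1089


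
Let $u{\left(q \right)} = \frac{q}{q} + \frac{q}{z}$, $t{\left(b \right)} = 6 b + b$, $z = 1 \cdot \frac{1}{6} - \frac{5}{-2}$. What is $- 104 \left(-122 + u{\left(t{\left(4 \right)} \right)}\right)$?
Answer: $11492$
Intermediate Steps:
$z = \frac{8}{3}$ ($z = 1 \cdot \frac{1}{6} - - \frac{5}{2} = \frac{1}{6} + \frac{5}{2} = \frac{8}{3} \approx 2.6667$)
$t{\left(b \right)} = 7 b$
$u{\left(q \right)} = 1 + \frac{3 q}{8}$ ($u{\left(q \right)} = \frac{q}{q} + \frac{q}{\frac{8}{3}} = 1 + q \frac{3}{8} = 1 + \frac{3 q}{8}$)
$- 104 \left(-122 + u{\left(t{\left(4 \right)} \right)}\right) = - 104 \left(-122 + \left(1 + \frac{3 \cdot 7 \cdot 4}{8}\right)\right) = - 104 \left(-122 + \left(1 + \frac{3}{8} \cdot 28\right)\right) = - 104 \left(-122 + \left(1 + \frac{21}{2}\right)\right) = - 104 \left(-122 + \frac{23}{2}\right) = \left(-104\right) \left(- \frac{221}{2}\right) = 11492$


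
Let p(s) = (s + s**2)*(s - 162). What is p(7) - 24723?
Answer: -33403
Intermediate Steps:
p(s) = (-162 + s)*(s + s**2) (p(s) = (s + s**2)*(-162 + s) = (-162 + s)*(s + s**2))
p(7) - 24723 = 7*(-162 + 7**2 - 161*7) - 24723 = 7*(-162 + 49 - 1127) - 24723 = 7*(-1240) - 24723 = -8680 - 24723 = -33403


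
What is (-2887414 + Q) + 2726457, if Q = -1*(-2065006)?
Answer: 1904049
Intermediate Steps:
Q = 2065006
(-2887414 + Q) + 2726457 = (-2887414 + 2065006) + 2726457 = -822408 + 2726457 = 1904049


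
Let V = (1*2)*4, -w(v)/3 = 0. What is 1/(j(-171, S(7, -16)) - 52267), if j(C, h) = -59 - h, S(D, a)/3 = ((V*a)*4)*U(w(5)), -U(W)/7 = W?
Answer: -1/52326 ≈ -1.9111e-5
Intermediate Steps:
w(v) = 0 (w(v) = -3*0 = 0)
V = 8 (V = 2*4 = 8)
U(W) = -7*W
S(D, a) = 0 (S(D, a) = 3*(((8*a)*4)*(-7*0)) = 3*((32*a)*0) = 3*0 = 0)
1/(j(-171, S(7, -16)) - 52267) = 1/((-59 - 1*0) - 52267) = 1/((-59 + 0) - 52267) = 1/(-59 - 52267) = 1/(-52326) = -1/52326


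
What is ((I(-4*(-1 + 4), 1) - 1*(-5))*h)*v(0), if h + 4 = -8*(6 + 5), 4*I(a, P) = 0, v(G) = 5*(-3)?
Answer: 6900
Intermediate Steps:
v(G) = -15
I(a, P) = 0 (I(a, P) = (¼)*0 = 0)
h = -92 (h = -4 - 8*(6 + 5) = -4 - 8*11 = -4 - 88 = -92)
((I(-4*(-1 + 4), 1) - 1*(-5))*h)*v(0) = ((0 - 1*(-5))*(-92))*(-15) = ((0 + 5)*(-92))*(-15) = (5*(-92))*(-15) = -460*(-15) = 6900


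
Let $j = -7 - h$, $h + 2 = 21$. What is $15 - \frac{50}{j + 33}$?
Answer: $\frac{55}{7} \approx 7.8571$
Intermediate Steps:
$h = 19$ ($h = -2 + 21 = 19$)
$j = -26$ ($j = -7 - 19 = -26$)
$15 - \frac{50}{j + 33} = 15 - \frac{50}{-26 + 33} = 15 - \frac{50}{7} = \frac{55}{7}$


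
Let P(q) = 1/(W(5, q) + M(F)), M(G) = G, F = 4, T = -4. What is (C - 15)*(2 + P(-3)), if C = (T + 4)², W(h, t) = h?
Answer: -95/3 ≈ -31.667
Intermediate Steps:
C = 0 (C = (-4 + 4)² = 0² = 0)
P(q) = ⅑ (P(q) = 1/(5 + 4) = 1/9 = ⅑)
(C - 15)*(2 + P(-3)) = (0 - 15)*(2 + ⅑) = -15*19/9 = -95/3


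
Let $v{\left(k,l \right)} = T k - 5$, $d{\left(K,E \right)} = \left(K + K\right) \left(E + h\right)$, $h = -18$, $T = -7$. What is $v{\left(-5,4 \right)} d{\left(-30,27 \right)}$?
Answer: $-16200$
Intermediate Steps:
$d{\left(K,E \right)} = 2 K \left(-18 + E\right)$ ($d{\left(K,E \right)} = \left(K + K\right) \left(E - 18\right) = 2 K \left(-18 + E\right)$)
$v{\left(k,l \right)} = -5 - 7 k$ ($v{\left(k,l \right)} = - 7 k - 5 = -5 - 7 k$)
$v{\left(-5,4 \right)} d{\left(-30,27 \right)} = \left(-5 - -35\right) 2 \left(-30\right) \left(-18 + 27\right) = \left(-5 + 35\right) 2 \left(-30\right) 9 = 30 \left(-540\right) = -16200$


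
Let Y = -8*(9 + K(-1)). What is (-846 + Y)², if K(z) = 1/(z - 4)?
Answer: 20994724/25 ≈ 8.3979e+5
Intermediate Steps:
K(z) = 1/(-4 + z)
Y = -352/5 (Y = -8*(9 + 1/(-4 - 1)) = -8*(9 + 1/(-5)) = -8*(9 - ⅕) = -8*44/5 = -352/5 ≈ -70.400)
(-846 + Y)² = (-846 - 352/5)² = (-4582/5)² = 20994724/25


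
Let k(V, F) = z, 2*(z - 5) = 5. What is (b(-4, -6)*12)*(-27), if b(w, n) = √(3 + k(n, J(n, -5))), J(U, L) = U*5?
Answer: -162*√42 ≈ -1049.9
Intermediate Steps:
z = 15/2 (z = 5 + (½)*5 = 5 + 5/2 = 15/2 ≈ 7.5000)
J(U, L) = 5*U
k(V, F) = 15/2
b(w, n) = √42/2 (b(w, n) = √(3 + 15/2) = √(21/2) = √42/2)
(b(-4, -6)*12)*(-27) = ((√42/2)*12)*(-27) = (6*√42)*(-27) = -162*√42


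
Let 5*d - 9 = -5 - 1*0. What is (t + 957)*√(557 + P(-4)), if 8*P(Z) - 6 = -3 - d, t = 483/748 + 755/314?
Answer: 112744453*√222910/2348720 ≈ 22664.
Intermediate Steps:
d = ⅘ (d = 9/5 + (-5 - 1*0)/5 = 9/5 + (-5 + 0)/5 = 9/5 + (⅕)*(-5) = 9/5 - 1 = ⅘ ≈ 0.80000)
t = 358201/117436 (t = 483*(1/748) + 755*(1/314) = 483/748 + 755/314 = 358201/117436 ≈ 3.0502)
P(Z) = 11/40 (P(Z) = ¾ + (-3 - 1*⅘)/8 = ¾ + (-3 - ⅘)/8 = ¾ + (⅛)*(-19/5) = ¾ - 19/40 = 11/40)
(t + 957)*√(557 + P(-4)) = (358201/117436 + 957)*√(557 + 11/40) = 112744453*√(22291/40)/117436 = 112744453*(√222910/20)/117436 = 112744453*√222910/2348720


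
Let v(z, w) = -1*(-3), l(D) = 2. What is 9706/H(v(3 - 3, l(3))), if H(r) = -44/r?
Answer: -14559/22 ≈ -661.77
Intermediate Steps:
v(z, w) = 3
9706/H(v(3 - 3, l(3))) = 9706/((-44/3)) = 9706/((-44*⅓)) = 9706/(-44/3) = 9706*(-3/44) = -14559/22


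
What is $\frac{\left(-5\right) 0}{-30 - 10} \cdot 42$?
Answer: $0$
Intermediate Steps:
$\frac{\left(-5\right) 0}{-30 - 10} \cdot 42 = \frac{0}{-40} \cdot 42 = 0 \left(- \frac{1}{40}\right) 42 = 0 \cdot 42 = 0$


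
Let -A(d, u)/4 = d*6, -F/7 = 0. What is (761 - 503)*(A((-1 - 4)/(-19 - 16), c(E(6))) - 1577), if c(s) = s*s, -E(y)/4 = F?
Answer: -2854254/7 ≈ -4.0775e+5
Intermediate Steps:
F = 0 (F = -7*0 = 0)
E(y) = 0 (E(y) = -4*0 = 0)
c(s) = s²
A(d, u) = -24*d (A(d, u) = -4*d*6 = -24*d)
(761 - 503)*(A((-1 - 4)/(-19 - 16), c(E(6))) - 1577) = (761 - 503)*(-24*(-1 - 4)/(-19 - 16) - 1577) = 258*(-(-120)/(-35) - 1577) = 258*(-(-120)*(-1)/35 - 1577) = 258*(-24*⅐ - 1577) = 258*(-24/7 - 1577) = 258*(-11063/7) = -2854254/7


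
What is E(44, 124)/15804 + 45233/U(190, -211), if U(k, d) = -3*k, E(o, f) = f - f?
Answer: -45233/570 ≈ -79.356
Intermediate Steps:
E(o, f) = 0
E(44, 124)/15804 + 45233/U(190, -211) = 0/15804 + 45233/((-3*190)) = 0*(1/15804) + 45233/(-570) = 0 + 45233*(-1/570) = 0 - 45233/570 = -45233/570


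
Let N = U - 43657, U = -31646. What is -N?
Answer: 75303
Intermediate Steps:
N = -75303 (N = -31646 - 43657 = -75303)
-N = -1*(-75303) = 75303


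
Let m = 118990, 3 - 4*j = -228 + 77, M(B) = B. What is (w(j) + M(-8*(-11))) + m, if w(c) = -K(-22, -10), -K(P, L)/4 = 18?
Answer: 119150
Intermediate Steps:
K(P, L) = -72 (K(P, L) = -4*18 = -72)
j = 77/2 (j = 3/4 - (-228 + 77)/4 = 3/4 - 1/4*(-151) = 3/4 + 151/4 = 77/2 ≈ 38.500)
w(c) = 72 (w(c) = -1*(-72) = 72)
(w(j) + M(-8*(-11))) + m = (72 - 8*(-11)) + 118990 = (72 + 88) + 118990 = 160 + 118990 = 119150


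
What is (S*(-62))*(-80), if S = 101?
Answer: 500960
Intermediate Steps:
(S*(-62))*(-80) = (101*(-62))*(-80) = -6262*(-80) = 500960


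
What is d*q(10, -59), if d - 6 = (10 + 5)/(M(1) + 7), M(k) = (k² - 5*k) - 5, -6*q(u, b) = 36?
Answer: 9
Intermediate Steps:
q(u, b) = -6 (q(u, b) = -⅙*36 = -6)
M(k) = -5 + k² - 5*k
d = -3/2 (d = 6 + (10 + 5)/((-5 + 1² - 5*1) + 7) = 6 + 15/((-5 + 1 - 5) + 7) = 6 + 15/(-9 + 7) = 6 + 15/(-2) = 6 + 15*(-½) = 6 - 15/2 = -3/2 ≈ -1.5000)
d*q(10, -59) = -3/2*(-6) = 9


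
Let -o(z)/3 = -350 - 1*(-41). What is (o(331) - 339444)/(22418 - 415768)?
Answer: 338517/393350 ≈ 0.86060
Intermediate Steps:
o(z) = 927 (o(z) = -3*(-350 - 1*(-41)) = -3*(-350 + 41) = -3*(-309) = 927)
(o(331) - 339444)/(22418 - 415768) = (927 - 339444)/(22418 - 415768) = -338517/(-393350) = -338517*(-1/393350) = 338517/393350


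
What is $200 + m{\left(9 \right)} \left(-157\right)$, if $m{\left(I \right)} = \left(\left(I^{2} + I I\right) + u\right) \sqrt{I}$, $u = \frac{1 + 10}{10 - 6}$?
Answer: $- \frac{309589}{4} \approx -77397.0$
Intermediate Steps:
$u = \frac{11}{4} \approx 2.75$
$m{\left(I \right)} = \sqrt{I} \left(\frac{11}{4} + 2 I^{2}\right)$ ($m{\left(I \right)} = \left(\left(I^{2} + I I\right) + \frac{11}{4}\right) \sqrt{I} = \left(\left(I^{2} + I^{2}\right) + \frac{11}{4}\right) \sqrt{I} = \left(2 I^{2} + \frac{11}{4}\right) \sqrt{I} = \left(\frac{11}{4} + 2 I^{2}\right) \sqrt{I} = \sqrt{I} \left(\frac{11}{4} + 2 I^{2}\right)$)
$200 + m{\left(9 \right)} \left(-157\right) = 200 + \frac{\sqrt{9} \left(11 + 8 \cdot 9^{2}\right)}{4} \left(-157\right) = 200 + \frac{1}{4} \cdot 3 \left(11 + 8 \cdot 81\right) \left(-157\right) = 200 + \frac{1}{4} \cdot 3 \left(11 + 648\right) \left(-157\right) = 200 + \frac{1}{4} \cdot 3 \cdot 659 \left(-157\right) = 200 + \frac{1977}{4} \left(-157\right) = 200 - \frac{310389}{4} = - \frac{309589}{4}$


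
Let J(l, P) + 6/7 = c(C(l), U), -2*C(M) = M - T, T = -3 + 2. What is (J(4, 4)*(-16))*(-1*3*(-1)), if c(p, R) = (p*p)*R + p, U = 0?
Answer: 1128/7 ≈ 161.14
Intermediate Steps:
T = -1
C(M) = -1/2 - M/2 (C(M) = -(M - 1*(-1))/2 = -(M + 1)/2 = -(1 + M)/2 = -1/2 - M/2)
c(p, R) = p + R*p**2 (c(p, R) = p**2*R + p = R*p**2 + p = p + R*p**2)
J(l, P) = -19/14 - l/2 (J(l, P) = -6/7 + (-1/2 - l/2)*(1 + 0*(-1/2 - l/2)) = -6/7 + (-1/2 - l/2)*(1 + 0) = -6/7 + (-1/2 - l/2)*1 = -6/7 + (-1/2 - l/2) = -19/14 - l/2)
(J(4, 4)*(-16))*(-1*3*(-1)) = ((-19/14 - 1/2*4)*(-16))*(-1*3*(-1)) = ((-19/14 - 2)*(-16))*(-3*(-1)) = -47/14*(-16)*3 = (376/7)*3 = 1128/7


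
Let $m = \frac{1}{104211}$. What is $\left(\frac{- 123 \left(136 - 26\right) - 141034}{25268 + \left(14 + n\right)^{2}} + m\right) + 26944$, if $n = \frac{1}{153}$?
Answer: $\frac{1673363897847252649}{62119245557871} \approx 26938.0$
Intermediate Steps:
$m = \frac{1}{104211} \approx 9.5959 \cdot 10^{-6}$
$n = \frac{1}{153} \approx 0.0065359$
$\left(\frac{- 123 \left(136 - 26\right) - 141034}{25268 + \left(14 + n\right)^{2}} + m\right) + 26944 = \left(\frac{- 123 \left(136 - 26\right) - 141034}{25268 + \left(14 + \frac{1}{153}\right)^{2}} + \frac{1}{104211}\right) + 26944 = \left(\frac{\left(-123\right) 110 - 141034}{25268 + \left(\frac{2143}{153}\right)^{2}} + \frac{1}{104211}\right) + 26944 = \left(\frac{-13530 - 141034}{25268 + \frac{4592449}{23409}} + \frac{1}{104211}\right) + 26944 = \left(- \frac{154564}{\frac{596091061}{23409}} + \frac{1}{104211}\right) + 26944 = \left(\left(-154564\right) \frac{23409}{596091061} + \frac{1}{104211}\right) + 26944 = \left(- \frac{3618188676}{596091061} + \frac{1}{104211}\right) + 26944 = - \frac{377054464023575}{62119245557871} + 26944 = \frac{1673363897847252649}{62119245557871}$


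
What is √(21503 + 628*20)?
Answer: √34063 ≈ 184.56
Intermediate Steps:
√(21503 + 628*20) = √(21503 + 12560) = √34063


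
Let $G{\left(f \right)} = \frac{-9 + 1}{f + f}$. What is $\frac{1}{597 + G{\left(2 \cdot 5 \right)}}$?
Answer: $\frac{5}{2983} \approx 0.0016762$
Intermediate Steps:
$G{\left(f \right)} = - \frac{4}{f}$ ($G{\left(f \right)} = - \frac{8}{2 f} = - 8 \frac{1}{2 f} = - \frac{4}{f}$)
$\frac{1}{597 + G{\left(2 \cdot 5 \right)}} = \frac{1}{597 - \frac{4}{2 \cdot 5}} = \frac{1}{597 - \frac{4}{10}} = \frac{1}{597 - \frac{2}{5}} = \frac{1}{\frac{2983}{5}} = \frac{5}{2983}$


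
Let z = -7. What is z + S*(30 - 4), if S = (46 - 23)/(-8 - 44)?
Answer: -37/2 ≈ -18.500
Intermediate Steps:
S = -23/52 (S = 23/(-52) = 23*(-1/52) = -23/52 ≈ -0.44231)
z + S*(30 - 4) = -7 - 23*(30 - 4)/52 = -7 - 23/52*26 = -7 - 23/2 = -37/2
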